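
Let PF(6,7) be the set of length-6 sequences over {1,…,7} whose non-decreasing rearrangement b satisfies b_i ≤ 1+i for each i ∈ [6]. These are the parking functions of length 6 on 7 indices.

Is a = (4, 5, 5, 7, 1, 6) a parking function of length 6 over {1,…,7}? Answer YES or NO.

NO

Rearranged: b = (1, 4, 5, 5, 6, 7).
  b_1=1 ≤ 2
  b_2=4 > 3
  fails at i=2 ⇒ NO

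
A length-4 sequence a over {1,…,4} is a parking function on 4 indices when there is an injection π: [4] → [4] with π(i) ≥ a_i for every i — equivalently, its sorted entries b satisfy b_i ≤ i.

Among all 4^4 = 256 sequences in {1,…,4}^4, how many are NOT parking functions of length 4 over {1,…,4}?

131

Count = (4−4+1)·(4+1)^(4−1) = 1×125 = 125
One tuple (2,4,3,4) → sorted (2,3,4,4): b_1=2>1, not a PF.
4^4 − 125 = 256 − 125 = 131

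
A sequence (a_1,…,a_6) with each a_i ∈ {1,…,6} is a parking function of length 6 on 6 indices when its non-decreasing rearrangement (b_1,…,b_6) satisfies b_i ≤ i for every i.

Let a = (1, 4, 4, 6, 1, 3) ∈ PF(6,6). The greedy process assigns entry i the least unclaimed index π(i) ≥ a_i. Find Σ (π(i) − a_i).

Σπ(i) = 1+…+6 = 21; Σa = 1+4+4+6+1+3 = 19; disp = 21−19 = 2.

2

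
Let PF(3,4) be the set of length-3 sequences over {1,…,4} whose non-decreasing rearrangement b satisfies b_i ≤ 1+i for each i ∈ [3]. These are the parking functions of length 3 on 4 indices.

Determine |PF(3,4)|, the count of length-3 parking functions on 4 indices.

|PF| = (4−3+1)·(4+1)^(3−1) = 2×25 = 50 [KW]
One tuple (2,3,1) → sorted (1,2,3): b_i ≤ 1+i ∀i, a PF.

50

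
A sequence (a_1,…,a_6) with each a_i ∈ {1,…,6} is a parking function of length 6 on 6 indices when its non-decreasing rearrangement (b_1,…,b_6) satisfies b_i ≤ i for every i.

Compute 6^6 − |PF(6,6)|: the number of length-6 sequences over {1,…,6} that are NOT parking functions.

29849

|PF| = (6−6+1)·(6+1)^(6−1) = 1×16807 = 16807 (Konheim–Weiss)
Check (5,2,5,6,6,2) → sorted (2,2,5,5,6,6): b_1=2>1, not a PF.
Total 46656; non-PF = 46656−16807 = 29849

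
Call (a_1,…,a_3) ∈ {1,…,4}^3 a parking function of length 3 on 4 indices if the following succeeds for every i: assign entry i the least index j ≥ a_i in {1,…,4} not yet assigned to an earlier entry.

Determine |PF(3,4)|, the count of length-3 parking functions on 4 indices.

|PF(3,4)| = (5−3)·5^(3−1) = 2 · 25 = 50 (Konheim–Weiss)
E.g. (2,2,1) → sorted (1,2,2): b_i ≤ 1+i ∀i, a PF.

50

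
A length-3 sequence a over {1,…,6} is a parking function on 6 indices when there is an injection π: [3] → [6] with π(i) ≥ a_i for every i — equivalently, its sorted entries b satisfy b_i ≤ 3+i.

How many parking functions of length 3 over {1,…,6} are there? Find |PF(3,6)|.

196

Count = 4·7^2 = 4×49 = 196 (Konheim–Weiss)
Example (6,3,3) → sorted (3,3,6): b_i ≤ 3+i ∀i, a PF.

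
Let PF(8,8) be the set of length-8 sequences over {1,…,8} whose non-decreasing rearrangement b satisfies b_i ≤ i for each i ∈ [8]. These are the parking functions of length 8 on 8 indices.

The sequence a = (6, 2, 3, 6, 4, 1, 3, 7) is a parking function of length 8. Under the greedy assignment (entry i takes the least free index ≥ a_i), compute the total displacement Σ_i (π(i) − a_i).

4

Σπ = 36 ({1..8} each once); Σa = 6+2+3+6+4+1+3+7 = 32; disp = 36−32 = 4.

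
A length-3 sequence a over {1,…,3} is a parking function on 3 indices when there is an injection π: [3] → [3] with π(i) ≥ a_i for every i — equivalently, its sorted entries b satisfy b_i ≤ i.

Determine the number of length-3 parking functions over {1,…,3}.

16

#PF = (4−3)·4^(3−1) = 1×16 = 16 (Konheim–Weiss)
E.g. (2,1,3) → sorted (1,2,3): b_i ≤ i ∀i, a PF.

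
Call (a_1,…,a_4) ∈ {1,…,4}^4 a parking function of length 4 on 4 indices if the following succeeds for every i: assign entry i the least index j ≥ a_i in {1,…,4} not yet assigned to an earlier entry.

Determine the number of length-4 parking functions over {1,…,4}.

|PF(4,4)| = (5−4)·5^(4−1) = 1 · 125 = 125
Check (1,4,3,2) → sorted (1,2,3,4): b_i ≤ i ∀i, a PF.

125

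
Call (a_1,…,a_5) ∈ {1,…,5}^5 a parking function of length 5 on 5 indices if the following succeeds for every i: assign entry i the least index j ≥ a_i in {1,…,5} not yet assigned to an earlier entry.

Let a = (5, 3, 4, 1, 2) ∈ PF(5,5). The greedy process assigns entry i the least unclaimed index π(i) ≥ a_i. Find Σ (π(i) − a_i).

0

Σπ = 15 ({1..5} each once); Σa = 5+3+4+1+2 = 15; disp = 15−15 = 0.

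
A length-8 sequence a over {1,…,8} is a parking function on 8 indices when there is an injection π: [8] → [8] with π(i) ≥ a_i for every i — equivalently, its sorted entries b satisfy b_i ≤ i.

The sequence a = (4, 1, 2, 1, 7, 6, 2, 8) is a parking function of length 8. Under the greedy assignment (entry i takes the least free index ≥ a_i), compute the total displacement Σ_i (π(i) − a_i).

Σπ = 36 ({1..8} each once); Σa = 4+1+2+1+7+6+2+8 = 31; disp = 36−31 = 5.

5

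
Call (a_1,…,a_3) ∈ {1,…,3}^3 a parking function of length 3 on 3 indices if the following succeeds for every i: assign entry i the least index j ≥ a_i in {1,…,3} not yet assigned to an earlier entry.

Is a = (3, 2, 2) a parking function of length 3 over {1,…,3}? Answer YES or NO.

Rearranged: b = (2, 2, 3).
  b_1=2 > 1
  fails at i=1 ⇒ NO

NO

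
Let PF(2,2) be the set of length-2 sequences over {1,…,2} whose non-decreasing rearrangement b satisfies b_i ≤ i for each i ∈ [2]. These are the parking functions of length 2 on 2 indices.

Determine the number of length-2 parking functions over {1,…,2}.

3

#PF = (3−2)·3^(2−1) = 1×3 = 3
E.g. (1,1) → sorted (1,1): b_i ≤ i ∀i, a PF.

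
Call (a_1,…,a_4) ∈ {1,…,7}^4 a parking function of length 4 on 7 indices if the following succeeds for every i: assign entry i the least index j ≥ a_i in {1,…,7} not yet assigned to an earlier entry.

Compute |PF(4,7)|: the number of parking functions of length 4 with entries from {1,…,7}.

#PF = (8−4)·8^(4−1) = 4×512 = 2048
One tuple (1,3,2,7) → sorted (1,2,3,7): b_i ≤ 3+i ∀i, a PF.

2048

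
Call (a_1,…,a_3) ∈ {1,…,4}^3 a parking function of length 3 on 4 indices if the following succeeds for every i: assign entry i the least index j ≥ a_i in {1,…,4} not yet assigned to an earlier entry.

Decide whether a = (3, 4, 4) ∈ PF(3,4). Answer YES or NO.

Rearranged: b = (3, 4, 4).
  b_1=3 > 2
  fails at i=1 ⇒ NO

NO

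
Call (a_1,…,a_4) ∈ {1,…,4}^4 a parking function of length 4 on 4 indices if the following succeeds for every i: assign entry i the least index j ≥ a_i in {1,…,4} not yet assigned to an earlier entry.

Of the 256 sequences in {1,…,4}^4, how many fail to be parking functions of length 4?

Count = (4−4+1)·(4+1)^(4−1) = 1·125 = 125
Check (4,3,3,4) → sorted (3,3,4,4): b_1=3>1, not a PF.
So 256 − 125 = 131 fail.

131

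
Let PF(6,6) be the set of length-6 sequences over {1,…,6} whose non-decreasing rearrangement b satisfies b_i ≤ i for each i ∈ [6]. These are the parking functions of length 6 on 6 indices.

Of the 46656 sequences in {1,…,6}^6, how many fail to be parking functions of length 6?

Count = (7−6)·7^(6−1) = 1 · 16807 = 16807 [KW]
Example (6,1,2,6,6,1) → sorted (1,1,2,6,6,6): b_4=6>4, not a PF.
So 46656 − 16807 = 29849 fail.

29849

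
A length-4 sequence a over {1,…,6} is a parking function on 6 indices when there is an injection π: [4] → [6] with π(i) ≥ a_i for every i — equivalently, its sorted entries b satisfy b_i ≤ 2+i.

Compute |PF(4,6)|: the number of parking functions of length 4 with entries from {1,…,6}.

1029

|PF| = (7−4)·7^(4−1) = 3 · 343 = 1029 (Pollak)
One tuple (5,1,6,2) → sorted (1,2,5,6): b_i ≤ 2+i ∀i, a PF.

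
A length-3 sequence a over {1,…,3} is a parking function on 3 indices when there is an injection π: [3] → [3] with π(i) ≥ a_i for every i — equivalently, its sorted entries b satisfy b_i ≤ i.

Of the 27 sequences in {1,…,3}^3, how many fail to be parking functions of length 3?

11

|PF| = (4−3)·4^(3−1) = 1×16 = 16 (Konheim–Weiss)
Check (3,3,3) → sorted (3,3,3): b_1=3>1, not a PF.
Total 27; non-PF = 27−16 = 11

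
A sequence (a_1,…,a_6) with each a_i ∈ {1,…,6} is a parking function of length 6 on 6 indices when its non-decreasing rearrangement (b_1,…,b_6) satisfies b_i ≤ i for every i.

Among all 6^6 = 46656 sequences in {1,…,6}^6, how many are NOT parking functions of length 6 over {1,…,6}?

29849

Count = (6+1−6)·(6+1)^{6−1} = 1·16807 = 16807
Example (5,4,3,5,3,5) → sorted (3,3,4,5,5,5): b_1=3>1, not a PF.
So 46656 − 16807 = 29849 fail.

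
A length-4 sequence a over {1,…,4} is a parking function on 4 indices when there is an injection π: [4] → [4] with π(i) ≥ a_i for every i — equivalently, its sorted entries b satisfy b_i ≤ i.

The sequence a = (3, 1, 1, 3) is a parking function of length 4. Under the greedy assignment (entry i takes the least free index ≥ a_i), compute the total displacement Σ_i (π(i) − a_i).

Σπ(i) = 1+…+4 = 10; Σa = 3+1+1+3 = 8; disp = 10−8 = 2.

2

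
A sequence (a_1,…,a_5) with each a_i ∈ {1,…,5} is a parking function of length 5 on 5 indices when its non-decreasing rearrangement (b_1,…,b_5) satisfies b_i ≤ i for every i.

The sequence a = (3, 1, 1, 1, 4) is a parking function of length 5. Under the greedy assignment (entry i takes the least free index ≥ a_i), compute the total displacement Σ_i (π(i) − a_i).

5

Σπ = 5·6/2 = 15 (π permutes [5]); Σa = 3+1+1+1+4 = 10; disp = 15−10 = 5.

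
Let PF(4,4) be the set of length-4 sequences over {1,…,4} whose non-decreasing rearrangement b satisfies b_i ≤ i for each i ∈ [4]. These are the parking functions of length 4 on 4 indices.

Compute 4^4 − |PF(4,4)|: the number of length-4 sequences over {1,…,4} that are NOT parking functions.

|PF(4,4)| = (5−4)·5^(4−1) = 1·125 = 125 (Konheim–Weiss)
Check (3,3,4,4) → sorted (3,3,4,4): b_1=3>1, not a PF.
4^4 − 125 = 256 − 125 = 131

131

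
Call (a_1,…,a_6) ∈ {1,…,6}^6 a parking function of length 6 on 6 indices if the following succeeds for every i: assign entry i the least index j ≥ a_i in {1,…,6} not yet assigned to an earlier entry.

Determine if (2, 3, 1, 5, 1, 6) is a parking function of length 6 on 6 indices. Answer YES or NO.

Rearranged: b = (1, 1, 2, 3, 5, 6).
  b_1=1 ≤ 1
  b_2=1 ≤ 2
  b_3=2 ≤ 3
  b_4=3 ≤ 4
  b_5=5 ≤ 5
  b_6=6 ≤ 6
All bounds hold ⇒ YES

YES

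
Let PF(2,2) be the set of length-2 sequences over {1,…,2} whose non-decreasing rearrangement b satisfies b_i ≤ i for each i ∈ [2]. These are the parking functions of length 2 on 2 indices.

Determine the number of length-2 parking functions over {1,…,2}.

|PF| = (2+1−2)·(2+1)^{2−1} = 1·3 = 3 [KW]
E.g. (1,2) → sorted (1,2): b_i ≤ i ∀i, a PF.

3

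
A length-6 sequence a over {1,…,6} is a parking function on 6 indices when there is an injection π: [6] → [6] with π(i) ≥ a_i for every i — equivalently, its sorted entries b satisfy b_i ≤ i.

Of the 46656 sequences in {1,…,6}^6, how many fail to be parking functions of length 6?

Count = (6+1−6)·(6+1)^{6−1} = 1·16807 = 16807 [KW]
E.g. (6,4,6,4,3,6) → sorted (3,4,4,6,6,6): b_1=3>1, not a PF.
So 46656 − 16807 = 29849 fail.

29849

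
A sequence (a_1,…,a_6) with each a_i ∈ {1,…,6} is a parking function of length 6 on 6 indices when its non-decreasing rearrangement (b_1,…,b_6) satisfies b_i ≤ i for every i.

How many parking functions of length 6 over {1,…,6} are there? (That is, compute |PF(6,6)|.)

16807

|PF(6,6)| = (6−6+1)·(6+1)^(6−1) = 1×16807 = 16807
Example (6,1,3,2,5,3) → sorted (1,2,3,3,5,6): b_i ≤ i ∀i, a PF.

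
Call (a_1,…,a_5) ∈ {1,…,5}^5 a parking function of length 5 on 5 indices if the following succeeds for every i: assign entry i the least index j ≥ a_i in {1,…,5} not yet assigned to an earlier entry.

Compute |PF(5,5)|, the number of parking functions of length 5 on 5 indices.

|PF| = (6−5)·6^(5−1) = 1 · 1296 = 1296 (Konheim–Weiss)
Example (4,1,5,2,1) → sorted (1,1,2,4,5): b_i ≤ i ∀i, a PF.

1296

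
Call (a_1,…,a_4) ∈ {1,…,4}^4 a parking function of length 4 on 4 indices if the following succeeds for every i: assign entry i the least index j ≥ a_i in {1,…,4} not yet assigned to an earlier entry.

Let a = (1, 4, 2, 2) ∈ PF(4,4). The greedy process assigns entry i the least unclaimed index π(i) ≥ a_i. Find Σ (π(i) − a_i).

Σπ(i) = 1+…+4 = 10; Σa = 1+4+2+2 = 9; disp = 10−9 = 1.

1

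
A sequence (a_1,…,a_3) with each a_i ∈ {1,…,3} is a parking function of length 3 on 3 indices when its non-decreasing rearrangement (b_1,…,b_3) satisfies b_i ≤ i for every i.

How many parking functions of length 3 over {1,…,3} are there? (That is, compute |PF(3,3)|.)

|PF| = (3+1−3)·(3+1)^{3−1} = 1·16 = 16 [KW]
E.g. (2,1,2) → sorted (1,2,2): b_i ≤ i ∀i, a PF.

16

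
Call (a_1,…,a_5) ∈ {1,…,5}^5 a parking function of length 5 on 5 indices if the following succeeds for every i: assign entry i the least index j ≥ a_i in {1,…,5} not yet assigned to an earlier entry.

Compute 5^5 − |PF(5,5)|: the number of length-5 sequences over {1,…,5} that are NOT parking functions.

|PF| = (6−5)·6^(5−1) = 1 · 1296 = 1296
Example (3,4,5,5,5) → sorted (3,4,5,5,5): b_1=3>1, not a PF.
So 3125 − 1296 = 1829 fail.

1829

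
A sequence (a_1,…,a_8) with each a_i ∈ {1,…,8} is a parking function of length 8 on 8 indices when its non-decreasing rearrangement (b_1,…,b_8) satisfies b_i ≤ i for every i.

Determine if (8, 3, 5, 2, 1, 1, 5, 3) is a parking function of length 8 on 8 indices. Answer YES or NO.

YES

Order a: b = (1, 1, 2, 3, 3, 5, 5, 8).
  b_1=1 ≤ 1
  b_2=1 ≤ 2
  b_3=2 ≤ 3
  b_4=3 ≤ 4
  b_5=3 ≤ 5
  b_6=5 ≤ 6
  b_7=5 ≤ 7
  b_8=8 ≤ 8
All bounds hold ⇒ YES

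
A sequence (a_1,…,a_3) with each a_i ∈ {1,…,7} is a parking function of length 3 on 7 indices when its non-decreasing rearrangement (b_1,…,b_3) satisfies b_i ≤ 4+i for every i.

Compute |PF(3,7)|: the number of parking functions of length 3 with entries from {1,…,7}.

320

#PF = 5·8^2 = 5 · 64 = 320 [KW]
Example (3,4,2) → sorted (2,3,4): b_i ≤ 4+i ∀i, a PF.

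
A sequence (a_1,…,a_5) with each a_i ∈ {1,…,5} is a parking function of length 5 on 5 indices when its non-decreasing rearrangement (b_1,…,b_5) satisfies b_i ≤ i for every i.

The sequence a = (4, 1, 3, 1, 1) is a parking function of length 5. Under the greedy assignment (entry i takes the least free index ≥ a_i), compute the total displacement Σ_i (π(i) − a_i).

Σπ(i) = 1+…+5 = 15; Σa = 4+1+3+1+1 = 10; disp = 15−10 = 5.

5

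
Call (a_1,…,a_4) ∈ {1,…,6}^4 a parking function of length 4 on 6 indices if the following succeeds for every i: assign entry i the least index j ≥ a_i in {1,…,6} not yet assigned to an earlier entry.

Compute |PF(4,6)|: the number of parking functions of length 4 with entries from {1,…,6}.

1029

|PF| = (7−4)·7^(4−1) = 3×343 = 1029
One tuple (5,4,2,5) → sorted (2,4,5,5): b_i ≤ 2+i ∀i, a PF.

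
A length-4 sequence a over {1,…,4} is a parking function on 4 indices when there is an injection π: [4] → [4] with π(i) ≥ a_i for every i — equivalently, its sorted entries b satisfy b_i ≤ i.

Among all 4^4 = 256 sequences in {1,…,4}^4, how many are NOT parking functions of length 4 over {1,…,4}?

131

#PF = (4+1−4)·(4+1)^{4−1} = 1·125 = 125 [KW]
E.g. (4,2,4,3) → sorted (2,3,4,4): b_1=2>1, not a PF.
4^4 − 125 = 256 − 125 = 131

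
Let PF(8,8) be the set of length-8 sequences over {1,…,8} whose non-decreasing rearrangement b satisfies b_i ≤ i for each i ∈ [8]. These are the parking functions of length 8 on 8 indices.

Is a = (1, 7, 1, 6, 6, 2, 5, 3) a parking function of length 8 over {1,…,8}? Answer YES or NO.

YES

Rearranged: b = (1, 1, 2, 3, 5, 6, 6, 7).
  b_1=1 ≤ 1
  b_2=1 ≤ 2
  b_3=2 ≤ 3
  b_4=3 ≤ 4
  b_5=5 ≤ 5
  b_6=6 ≤ 6
  b_7=6 ≤ 7
  b_8=7 ≤ 8
All bounds hold ⇒ YES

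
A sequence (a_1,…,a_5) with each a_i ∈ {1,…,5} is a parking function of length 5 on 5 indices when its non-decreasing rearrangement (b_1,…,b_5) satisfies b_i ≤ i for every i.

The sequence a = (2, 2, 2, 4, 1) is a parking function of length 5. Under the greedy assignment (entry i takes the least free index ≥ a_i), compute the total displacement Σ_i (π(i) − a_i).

Σπ = 15 ({1..5} each once); Σa = 2+2+2+4+1 = 11; disp = 15−11 = 4.

4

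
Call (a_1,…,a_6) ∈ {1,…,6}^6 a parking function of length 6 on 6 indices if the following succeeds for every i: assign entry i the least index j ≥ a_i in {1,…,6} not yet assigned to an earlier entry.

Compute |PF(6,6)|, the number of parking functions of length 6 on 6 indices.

#PF = 1·7^5 = 1 · 16807 = 16807 [KW]
E.g. (1,1,1,6,2,1) → sorted (1,1,1,1,2,6): b_i ≤ i ∀i, a PF.

16807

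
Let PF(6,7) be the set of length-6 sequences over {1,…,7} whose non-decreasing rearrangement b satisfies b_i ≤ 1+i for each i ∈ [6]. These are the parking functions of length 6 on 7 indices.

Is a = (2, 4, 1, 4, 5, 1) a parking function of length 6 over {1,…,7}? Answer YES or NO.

YES

Sorted: b = (1, 1, 2, 4, 4, 5).
  b_1=1 ≤ 2
  b_2=1 ≤ 3
  b_3=2 ≤ 4
  b_4=4 ≤ 5
  b_5=4 ≤ 6
  b_6=5 ≤ 7
All bounds hold ⇒ YES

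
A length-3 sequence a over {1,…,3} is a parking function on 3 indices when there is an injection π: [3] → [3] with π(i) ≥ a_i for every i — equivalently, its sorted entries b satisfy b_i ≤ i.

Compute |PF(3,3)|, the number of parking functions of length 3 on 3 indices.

16

#PF = (3−3+1)·(3+1)^(3−1) = 1 · 16 = 16 (Konheim–Weiss)
Example (1,2,2) → sorted (1,2,2): b_i ≤ i ∀i, a PF.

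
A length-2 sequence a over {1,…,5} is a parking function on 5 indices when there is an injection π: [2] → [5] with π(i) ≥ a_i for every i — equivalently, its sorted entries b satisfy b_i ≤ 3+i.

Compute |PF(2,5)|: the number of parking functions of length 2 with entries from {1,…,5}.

24

Count = (5−2+1)·(5+1)^(2−1) = 4×6 = 24 (Pollak)
Example (5,1) → sorted (1,5): b_i ≤ 3+i ∀i, a PF.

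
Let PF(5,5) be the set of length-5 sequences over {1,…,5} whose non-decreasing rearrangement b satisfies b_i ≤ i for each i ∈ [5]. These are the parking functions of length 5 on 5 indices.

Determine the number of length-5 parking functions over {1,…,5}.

1296

Count = (6−5)·6^(5−1) = 1 · 1296 = 1296 (Konheim–Weiss)
One tuple (1,4,4,1,3) → sorted (1,1,3,4,4): b_i ≤ i ∀i, a PF.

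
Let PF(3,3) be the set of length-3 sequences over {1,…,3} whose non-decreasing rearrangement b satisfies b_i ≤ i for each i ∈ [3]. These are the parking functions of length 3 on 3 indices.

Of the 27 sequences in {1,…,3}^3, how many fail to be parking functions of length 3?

|PF| = (3+1−3)·(3+1)^{3−1} = 1 · 16 = 16 [KW]
One tuple (2,3,3) → sorted (2,3,3): b_1=2>1, not a PF.
3^3 − 16 = 27 − 16 = 11

11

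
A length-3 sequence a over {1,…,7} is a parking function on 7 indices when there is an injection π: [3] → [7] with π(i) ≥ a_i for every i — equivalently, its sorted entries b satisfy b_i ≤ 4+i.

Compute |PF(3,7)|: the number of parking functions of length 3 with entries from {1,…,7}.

320

|PF(3,7)| = 5·8^2 = 5×64 = 320 [KW]
Example (6,2,6) → sorted (2,6,6): b_i ≤ 4+i ∀i, a PF.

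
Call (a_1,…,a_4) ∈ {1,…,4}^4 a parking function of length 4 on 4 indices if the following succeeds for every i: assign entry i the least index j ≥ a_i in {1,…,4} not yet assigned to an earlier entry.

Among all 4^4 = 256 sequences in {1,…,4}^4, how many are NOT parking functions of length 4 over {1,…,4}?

131

Count = 1·5^3 = 1×125 = 125 [KW]
One tuple (3,3,3,4) → sorted (3,3,3,4): b_1=3>1, not a PF.
Total 256; non-PF = 256−125 = 131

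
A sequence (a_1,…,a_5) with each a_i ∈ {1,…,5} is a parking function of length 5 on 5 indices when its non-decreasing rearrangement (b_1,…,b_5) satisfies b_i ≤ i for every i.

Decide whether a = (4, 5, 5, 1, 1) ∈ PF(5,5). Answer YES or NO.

Sorted: b = (1, 1, 4, 5, 5).
  b_1=1 ≤ 1
  b_2=1 ≤ 2
  b_3=4 > 3
  fails at i=3 ⇒ NO

NO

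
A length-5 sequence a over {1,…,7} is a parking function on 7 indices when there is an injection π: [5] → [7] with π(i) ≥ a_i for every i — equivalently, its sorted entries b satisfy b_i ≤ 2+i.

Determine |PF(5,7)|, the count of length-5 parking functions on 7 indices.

12288

Count = (8−5)·8^(5−1) = 3 · 4096 = 12288 (Pollak)
Example (5,2,7,1,5) → sorted (1,2,5,5,7): b_i ≤ 2+i ∀i, a PF.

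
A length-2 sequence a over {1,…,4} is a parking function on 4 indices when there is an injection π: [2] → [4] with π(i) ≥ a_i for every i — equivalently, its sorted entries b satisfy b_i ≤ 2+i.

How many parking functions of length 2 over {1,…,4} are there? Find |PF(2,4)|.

15

|PF| = (5−2)·5^(2−1) = 3·5 = 15 (Konheim–Weiss)
E.g. (2,3) → sorted (2,3): b_i ≤ 2+i ∀i, a PF.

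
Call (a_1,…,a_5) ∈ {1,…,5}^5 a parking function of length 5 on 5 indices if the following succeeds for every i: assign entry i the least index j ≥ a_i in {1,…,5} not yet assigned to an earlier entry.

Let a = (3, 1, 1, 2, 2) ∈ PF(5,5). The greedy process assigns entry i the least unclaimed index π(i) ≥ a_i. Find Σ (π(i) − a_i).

Σπ = 15 ({1..5} each once); Σa = 3+1+1+2+2 = 9; disp = 15−9 = 6.

6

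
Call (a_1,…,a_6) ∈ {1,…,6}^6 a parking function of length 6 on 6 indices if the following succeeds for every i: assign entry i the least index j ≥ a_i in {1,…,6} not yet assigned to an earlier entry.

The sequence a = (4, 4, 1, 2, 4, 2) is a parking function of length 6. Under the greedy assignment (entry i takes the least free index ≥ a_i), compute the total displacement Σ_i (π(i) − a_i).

4

Σπ(i) = 1+…+6 = 21; Σa = 4+4+1+2+4+2 = 17; disp = 21−17 = 4.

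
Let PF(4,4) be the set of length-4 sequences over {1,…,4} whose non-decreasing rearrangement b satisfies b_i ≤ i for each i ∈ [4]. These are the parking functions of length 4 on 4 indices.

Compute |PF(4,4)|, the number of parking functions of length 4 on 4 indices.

|PF| = 1·5^3 = 1×125 = 125 [KW]
Example (1,3,1,1) → sorted (1,1,1,3): b_i ≤ i ∀i, a PF.

125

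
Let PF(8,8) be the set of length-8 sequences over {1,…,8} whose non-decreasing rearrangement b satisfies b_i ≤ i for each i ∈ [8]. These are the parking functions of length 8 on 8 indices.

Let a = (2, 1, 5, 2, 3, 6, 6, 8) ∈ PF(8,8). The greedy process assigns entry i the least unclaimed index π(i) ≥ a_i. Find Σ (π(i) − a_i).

3

Σπ = 8·9/2 = 36 (π permutes [8]); Σa = 2+1+5+2+3+6+6+8 = 33; disp = 36−33 = 3.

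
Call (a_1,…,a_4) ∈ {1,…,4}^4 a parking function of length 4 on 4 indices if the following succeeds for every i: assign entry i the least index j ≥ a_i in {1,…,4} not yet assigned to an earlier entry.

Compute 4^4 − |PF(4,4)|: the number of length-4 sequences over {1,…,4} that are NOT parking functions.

131

Count = (4+1−4)·(4+1)^{4−1} = 1×125 = 125 [KW]
Check (3,3,3,4) → sorted (3,3,3,4): b_1=3>1, not a PF.
4^4 − 125 = 256 − 125 = 131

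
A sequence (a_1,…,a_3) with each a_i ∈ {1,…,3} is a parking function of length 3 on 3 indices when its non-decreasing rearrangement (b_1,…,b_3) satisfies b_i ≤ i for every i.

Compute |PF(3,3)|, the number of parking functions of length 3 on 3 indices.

|PF| = 1·4^2 = 1·16 = 16
Check (3,1,2) → sorted (1,2,3): b_i ≤ i ∀i, a PF.

16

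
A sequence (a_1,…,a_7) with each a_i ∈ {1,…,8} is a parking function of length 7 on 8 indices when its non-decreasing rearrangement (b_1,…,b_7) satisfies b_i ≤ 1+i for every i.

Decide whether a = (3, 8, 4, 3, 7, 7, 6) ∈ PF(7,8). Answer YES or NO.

NO

Sorted: b = (3, 3, 4, 6, 7, 7, 8).
  b_1=3 > 2
  fails at i=1 ⇒ NO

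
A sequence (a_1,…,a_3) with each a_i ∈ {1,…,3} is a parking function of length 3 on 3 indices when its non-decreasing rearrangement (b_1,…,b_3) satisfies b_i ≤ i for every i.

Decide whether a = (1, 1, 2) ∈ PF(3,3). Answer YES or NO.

Rearranged: b = (1, 1, 2).
  b_1=1 ≤ 1
  b_2=1 ≤ 2
  b_3=2 ≤ 3
All bounds hold ⇒ YES

YES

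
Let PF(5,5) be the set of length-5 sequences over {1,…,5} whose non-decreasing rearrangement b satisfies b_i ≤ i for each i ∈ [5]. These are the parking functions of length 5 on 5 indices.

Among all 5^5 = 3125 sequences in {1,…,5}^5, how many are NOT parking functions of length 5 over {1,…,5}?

1829

|PF| = (5+1−5)·(5+1)^{5−1} = 1×1296 = 1296 [KW]
One tuple (3,2,3,5,5) → sorted (2,3,3,5,5): b_1=2>1, not a PF.
Total 3125; non-PF = 3125−1296 = 1829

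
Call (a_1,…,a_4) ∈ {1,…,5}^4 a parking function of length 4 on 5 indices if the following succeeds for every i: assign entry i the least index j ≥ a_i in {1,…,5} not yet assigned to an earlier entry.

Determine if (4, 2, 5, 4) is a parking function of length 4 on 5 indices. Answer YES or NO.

NO

Sorted: b = (2, 4, 4, 5).
  b_1=2 ≤ 2
  b_2=4 > 3
  fails at i=2 ⇒ NO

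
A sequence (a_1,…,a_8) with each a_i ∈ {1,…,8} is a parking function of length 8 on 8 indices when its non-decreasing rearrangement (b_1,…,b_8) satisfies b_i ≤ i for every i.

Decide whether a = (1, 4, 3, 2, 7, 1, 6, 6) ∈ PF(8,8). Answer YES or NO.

YES

Rearranged: b = (1, 1, 2, 3, 4, 6, 6, 7).
  b_1=1 ≤ 1
  b_2=1 ≤ 2
  b_3=2 ≤ 3
  b_4=3 ≤ 4
  b_5=4 ≤ 5
  b_6=6 ≤ 6
  b_7=6 ≤ 7
  b_8=7 ≤ 8
All bounds hold ⇒ YES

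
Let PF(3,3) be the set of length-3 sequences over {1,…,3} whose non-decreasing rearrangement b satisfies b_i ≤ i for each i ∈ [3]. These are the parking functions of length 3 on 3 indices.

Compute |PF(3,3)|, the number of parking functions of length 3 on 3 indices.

Count = (4−3)·4^(3−1) = 1 · 16 = 16 (Konheim–Weiss)
Check (2,1,1) → sorted (1,1,2): b_i ≤ i ∀i, a PF.

16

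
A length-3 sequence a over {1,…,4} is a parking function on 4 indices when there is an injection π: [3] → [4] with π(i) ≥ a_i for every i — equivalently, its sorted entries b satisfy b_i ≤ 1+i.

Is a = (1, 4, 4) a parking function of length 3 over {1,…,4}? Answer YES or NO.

NO

Sorted: b = (1, 4, 4).
  b_1=1 ≤ 2
  b_2=4 > 3
  fails at i=2 ⇒ NO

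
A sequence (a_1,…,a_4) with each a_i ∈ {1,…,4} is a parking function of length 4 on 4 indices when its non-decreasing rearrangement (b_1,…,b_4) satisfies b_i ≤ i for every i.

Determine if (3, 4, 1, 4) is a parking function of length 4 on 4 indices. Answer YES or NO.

Order a: b = (1, 3, 4, 4).
  b_1=1 ≤ 1
  b_2=3 > 2
  fails at i=2 ⇒ NO

NO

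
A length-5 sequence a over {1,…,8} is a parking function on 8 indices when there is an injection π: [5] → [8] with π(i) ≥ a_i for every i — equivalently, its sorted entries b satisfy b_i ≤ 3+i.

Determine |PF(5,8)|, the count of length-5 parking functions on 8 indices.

26244

|PF(5,8)| = (9−5)·9^(5−1) = 4×6561 = 26244
Check (5,6,5,8,3) → sorted (3,5,5,6,8): b_i ≤ 3+i ∀i, a PF.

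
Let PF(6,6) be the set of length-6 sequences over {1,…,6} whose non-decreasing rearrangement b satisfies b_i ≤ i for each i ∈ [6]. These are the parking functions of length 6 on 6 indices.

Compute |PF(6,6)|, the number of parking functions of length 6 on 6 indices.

|PF(6,6)| = (7−6)·7^(6−1) = 1 · 16807 = 16807 (Konheim–Weiss)
E.g. (2,3,3,2,1,6) → sorted (1,2,2,3,3,6): b_i ≤ i ∀i, a PF.

16807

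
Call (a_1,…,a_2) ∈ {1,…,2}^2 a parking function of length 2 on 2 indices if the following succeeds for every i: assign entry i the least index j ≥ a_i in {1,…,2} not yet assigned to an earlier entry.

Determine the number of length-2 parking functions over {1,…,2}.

3

|PF(2,2)| = (2+1−2)·(2+1)^{2−1} = 1×3 = 3 [KW]
Example (2,1) → sorted (1,2): b_i ≤ i ∀i, a PF.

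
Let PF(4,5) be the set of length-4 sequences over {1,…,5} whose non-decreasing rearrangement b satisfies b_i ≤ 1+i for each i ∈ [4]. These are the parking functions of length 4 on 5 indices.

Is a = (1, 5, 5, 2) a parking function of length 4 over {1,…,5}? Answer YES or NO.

NO

Sorted: b = (1, 2, 5, 5).
  b_1=1 ≤ 2
  b_2=2 ≤ 3
  b_3=5 > 4
  fails at i=3 ⇒ NO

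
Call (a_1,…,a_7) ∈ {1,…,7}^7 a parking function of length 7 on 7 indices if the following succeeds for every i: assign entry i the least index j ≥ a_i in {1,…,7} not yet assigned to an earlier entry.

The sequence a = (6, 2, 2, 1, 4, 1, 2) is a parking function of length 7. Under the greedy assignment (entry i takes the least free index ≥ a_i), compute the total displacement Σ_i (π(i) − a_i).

10

Σπ(i) = 1+…+7 = 28; Σa = 6+2+2+1+4+1+2 = 18; disp = 28−18 = 10.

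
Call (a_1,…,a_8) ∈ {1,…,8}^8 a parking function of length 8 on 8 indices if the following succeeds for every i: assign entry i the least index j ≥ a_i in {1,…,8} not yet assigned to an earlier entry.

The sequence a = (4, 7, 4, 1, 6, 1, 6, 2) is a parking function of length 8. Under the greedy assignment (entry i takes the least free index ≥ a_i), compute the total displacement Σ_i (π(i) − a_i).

5

Σπ(i) = 1+…+8 = 36; Σa = 4+7+4+1+6+1+6+2 = 31; disp = 36−31 = 5.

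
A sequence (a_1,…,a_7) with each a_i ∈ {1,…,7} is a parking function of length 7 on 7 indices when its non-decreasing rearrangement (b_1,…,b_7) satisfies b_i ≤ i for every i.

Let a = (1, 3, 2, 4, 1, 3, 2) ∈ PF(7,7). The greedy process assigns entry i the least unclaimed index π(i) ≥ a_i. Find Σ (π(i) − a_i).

Σπ = 28 ({1..7} each once); Σa = 1+3+2+4+1+3+2 = 16; disp = 28−16 = 12.

12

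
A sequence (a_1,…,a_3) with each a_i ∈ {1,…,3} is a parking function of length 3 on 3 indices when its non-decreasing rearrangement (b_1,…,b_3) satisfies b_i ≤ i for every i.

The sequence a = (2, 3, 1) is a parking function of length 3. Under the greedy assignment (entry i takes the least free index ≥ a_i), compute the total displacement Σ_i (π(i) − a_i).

0

Σπ(i) = 1+…+3 = 6; Σa = 2+3+1 = 6; disp = 6−6 = 0.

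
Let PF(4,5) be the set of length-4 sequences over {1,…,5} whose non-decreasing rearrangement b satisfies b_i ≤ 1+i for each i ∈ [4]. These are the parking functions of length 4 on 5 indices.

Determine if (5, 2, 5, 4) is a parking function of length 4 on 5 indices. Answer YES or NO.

NO

Order a: b = (2, 4, 5, 5).
  b_1=2 ≤ 2
  b_2=4 > 3
  fails at i=2 ⇒ NO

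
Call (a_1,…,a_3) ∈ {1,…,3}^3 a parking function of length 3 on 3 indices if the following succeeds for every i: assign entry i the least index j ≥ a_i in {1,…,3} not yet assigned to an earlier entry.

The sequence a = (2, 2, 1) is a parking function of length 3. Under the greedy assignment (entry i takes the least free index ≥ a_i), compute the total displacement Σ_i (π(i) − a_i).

Σπ = 6 ({1..3} each once); Σa = 2+2+1 = 5; disp = 6−5 = 1.

1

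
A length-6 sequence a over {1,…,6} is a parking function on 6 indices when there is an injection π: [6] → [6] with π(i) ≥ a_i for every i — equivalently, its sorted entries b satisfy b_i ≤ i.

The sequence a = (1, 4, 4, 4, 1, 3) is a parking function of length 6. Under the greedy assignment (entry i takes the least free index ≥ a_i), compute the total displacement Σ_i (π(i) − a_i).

4

Σπ = 6·7/2 = 21 (π permutes [6]); Σa = 1+4+4+4+1+3 = 17; disp = 21−17 = 4.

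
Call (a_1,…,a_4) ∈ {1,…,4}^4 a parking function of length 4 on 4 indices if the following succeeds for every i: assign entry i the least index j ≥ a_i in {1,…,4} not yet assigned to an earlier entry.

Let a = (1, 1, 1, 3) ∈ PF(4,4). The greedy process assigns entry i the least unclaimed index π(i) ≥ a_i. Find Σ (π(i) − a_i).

4

Σπ(i) = 1+…+4 = 10; Σa = 1+1+1+3 = 6; disp = 10−6 = 4.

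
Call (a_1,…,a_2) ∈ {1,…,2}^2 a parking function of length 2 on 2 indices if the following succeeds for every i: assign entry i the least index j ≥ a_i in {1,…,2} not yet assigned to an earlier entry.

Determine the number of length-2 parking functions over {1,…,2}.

3

#PF = (2+1−2)·(2+1)^{2−1} = 1 · 3 = 3 [KW]
Check (1,2) → sorted (1,2): b_i ≤ i ∀i, a PF.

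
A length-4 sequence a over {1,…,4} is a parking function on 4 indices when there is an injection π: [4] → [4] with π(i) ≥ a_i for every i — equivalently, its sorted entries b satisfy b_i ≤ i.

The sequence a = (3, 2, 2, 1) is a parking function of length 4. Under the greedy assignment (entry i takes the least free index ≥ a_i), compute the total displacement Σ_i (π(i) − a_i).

Σπ = 10 ({1..4} each once); Σa = 3+2+2+1 = 8; disp = 10−8 = 2.

2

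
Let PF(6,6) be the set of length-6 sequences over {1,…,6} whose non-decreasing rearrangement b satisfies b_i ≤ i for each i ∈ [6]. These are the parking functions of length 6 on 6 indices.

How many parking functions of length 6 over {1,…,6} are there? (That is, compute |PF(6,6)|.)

Count = (7−6)·7^(6−1) = 1×16807 = 16807 [KW]
E.g. (1,2,6,5,2,4) → sorted (1,2,2,4,5,6): b_i ≤ i ∀i, a PF.

16807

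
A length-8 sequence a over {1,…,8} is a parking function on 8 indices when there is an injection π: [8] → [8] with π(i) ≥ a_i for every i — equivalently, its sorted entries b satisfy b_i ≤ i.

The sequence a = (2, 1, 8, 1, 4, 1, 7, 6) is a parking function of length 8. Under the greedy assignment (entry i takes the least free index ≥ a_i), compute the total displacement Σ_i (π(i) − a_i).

Σπ = 8·9/2 = 36 (π permutes [8]); Σa = 2+1+8+1+4+1+7+6 = 30; disp = 36−30 = 6.

6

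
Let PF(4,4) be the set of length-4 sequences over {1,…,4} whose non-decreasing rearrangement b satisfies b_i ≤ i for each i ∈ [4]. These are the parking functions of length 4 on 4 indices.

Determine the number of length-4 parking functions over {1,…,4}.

125

Count = (4+1−4)·(4+1)^{4−1} = 1×125 = 125 (Konheim–Weiss)
One tuple (1,2,2,2) → sorted (1,2,2,2): b_i ≤ i ∀i, a PF.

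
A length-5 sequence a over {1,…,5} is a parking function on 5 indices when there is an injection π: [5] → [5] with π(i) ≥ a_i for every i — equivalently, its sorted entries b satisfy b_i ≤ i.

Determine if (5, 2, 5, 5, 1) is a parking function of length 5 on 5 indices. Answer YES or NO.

NO

Order a: b = (1, 2, 5, 5, 5).
  b_1=1 ≤ 1
  b_2=2 ≤ 2
  b_3=5 > 3
  fails at i=3 ⇒ NO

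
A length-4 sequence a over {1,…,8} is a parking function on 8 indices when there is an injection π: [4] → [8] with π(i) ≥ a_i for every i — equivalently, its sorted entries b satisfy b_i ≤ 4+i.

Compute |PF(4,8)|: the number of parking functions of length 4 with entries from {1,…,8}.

3645

Count = (9−4)·9^(4−1) = 5×729 = 3645 (Konheim–Weiss)
One tuple (5,8,5,2) → sorted (2,5,5,8): b_i ≤ 4+i ∀i, a PF.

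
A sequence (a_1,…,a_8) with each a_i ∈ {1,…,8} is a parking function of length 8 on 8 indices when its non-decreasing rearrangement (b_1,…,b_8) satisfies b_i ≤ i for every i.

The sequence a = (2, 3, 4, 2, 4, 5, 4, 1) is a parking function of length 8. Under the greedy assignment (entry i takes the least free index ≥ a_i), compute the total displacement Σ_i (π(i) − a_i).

11

Σπ = 36 ({1..8} each once); Σa = 2+3+4+2+4+5+4+1 = 25; disp = 36−25 = 11.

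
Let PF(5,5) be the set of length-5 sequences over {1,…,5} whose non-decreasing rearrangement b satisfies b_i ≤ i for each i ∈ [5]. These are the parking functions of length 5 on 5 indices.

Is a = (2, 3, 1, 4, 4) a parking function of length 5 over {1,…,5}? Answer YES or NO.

YES

Order a: b = (1, 2, 3, 4, 4).
  b_1=1 ≤ 1
  b_2=2 ≤ 2
  b_3=3 ≤ 3
  b_4=4 ≤ 4
  b_5=4 ≤ 5
All bounds hold ⇒ YES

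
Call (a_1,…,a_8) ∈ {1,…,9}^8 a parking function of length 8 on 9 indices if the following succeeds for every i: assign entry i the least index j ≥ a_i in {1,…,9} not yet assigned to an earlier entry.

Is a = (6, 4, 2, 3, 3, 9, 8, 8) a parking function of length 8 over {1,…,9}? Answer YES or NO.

NO

Rearranged: b = (2, 3, 3, 4, 6, 8, 8, 9).
  b_1=2 ≤ 2
  b_2=3 ≤ 3
  b_3=3 ≤ 4
  b_4=4 ≤ 5
  b_5=6 ≤ 6
  b_6=8 > 7
  fails at i=6 ⇒ NO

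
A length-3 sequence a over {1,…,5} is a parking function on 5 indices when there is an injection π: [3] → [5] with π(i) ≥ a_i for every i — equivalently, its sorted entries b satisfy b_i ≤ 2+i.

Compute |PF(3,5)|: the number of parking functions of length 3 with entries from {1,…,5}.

#PF = 3·6^2 = 3×36 = 108 (Pollak)
Check (3,5,4) → sorted (3,4,5): b_i ≤ 2+i ∀i, a PF.

108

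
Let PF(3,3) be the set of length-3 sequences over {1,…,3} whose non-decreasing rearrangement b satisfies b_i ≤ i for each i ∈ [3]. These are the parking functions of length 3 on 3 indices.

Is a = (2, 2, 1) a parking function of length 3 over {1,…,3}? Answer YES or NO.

Sorted: b = (1, 2, 2).
  b_1=1 ≤ 1
  b_2=2 ≤ 2
  b_3=2 ≤ 3
All bounds hold ⇒ YES

YES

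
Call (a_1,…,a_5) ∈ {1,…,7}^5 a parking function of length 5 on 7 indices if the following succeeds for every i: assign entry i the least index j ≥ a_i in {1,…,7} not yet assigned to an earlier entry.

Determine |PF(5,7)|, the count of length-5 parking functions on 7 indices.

12288

|PF(5,7)| = (7+1−5)·(7+1)^{5−1} = 3 · 4096 = 12288
One tuple (5,4,7,3,2) → sorted (2,3,4,5,7): b_i ≤ 2+i ∀i, a PF.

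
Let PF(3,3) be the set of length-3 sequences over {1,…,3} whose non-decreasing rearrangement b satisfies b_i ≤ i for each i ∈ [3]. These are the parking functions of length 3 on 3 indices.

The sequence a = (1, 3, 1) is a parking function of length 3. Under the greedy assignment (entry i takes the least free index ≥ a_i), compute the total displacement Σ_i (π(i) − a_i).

1

Σπ(i) = 1+…+3 = 6; Σa = 1+3+1 = 5; disp = 6−5 = 1.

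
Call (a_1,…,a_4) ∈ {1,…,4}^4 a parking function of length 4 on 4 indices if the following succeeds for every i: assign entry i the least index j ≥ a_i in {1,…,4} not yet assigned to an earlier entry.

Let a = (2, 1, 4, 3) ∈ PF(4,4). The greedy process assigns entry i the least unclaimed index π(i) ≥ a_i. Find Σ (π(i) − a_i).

Σπ = 10 ({1..4} each once); Σa = 2+1+4+3 = 10; disp = 10−10 = 0.

0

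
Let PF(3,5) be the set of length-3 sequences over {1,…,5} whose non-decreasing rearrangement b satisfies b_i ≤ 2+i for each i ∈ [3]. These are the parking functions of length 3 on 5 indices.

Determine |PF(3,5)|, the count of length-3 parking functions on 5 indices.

#PF = (5−3+1)·(5+1)^(3−1) = 3×36 = 108 [KW]
Example (1,5,4) → sorted (1,4,5): b_i ≤ 2+i ∀i, a PF.

108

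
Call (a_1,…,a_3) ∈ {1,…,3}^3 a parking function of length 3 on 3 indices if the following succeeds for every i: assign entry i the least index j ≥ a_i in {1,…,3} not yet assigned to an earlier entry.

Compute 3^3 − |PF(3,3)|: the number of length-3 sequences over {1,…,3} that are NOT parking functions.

|PF(3,3)| = (3−3+1)·(3+1)^(3−1) = 1·16 = 16
Example (3,3,3) → sorted (3,3,3): b_1=3>1, not a PF.
3^3 − 16 = 27 − 16 = 11

11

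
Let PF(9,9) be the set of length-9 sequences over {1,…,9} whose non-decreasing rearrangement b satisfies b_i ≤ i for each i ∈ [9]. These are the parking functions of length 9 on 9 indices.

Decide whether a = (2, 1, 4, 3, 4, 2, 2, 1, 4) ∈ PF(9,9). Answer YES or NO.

YES

Sorted: b = (1, 1, 2, 2, 2, 3, 4, 4, 4).
  b_1=1 ≤ 1
  b_2=1 ≤ 2
  b_3=2 ≤ 3
  b_4=2 ≤ 4
  b_5=2 ≤ 5
  b_6=3 ≤ 6
  b_7=4 ≤ 7
  b_8=4 ≤ 8
  b_9=4 ≤ 9
All bounds hold ⇒ YES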